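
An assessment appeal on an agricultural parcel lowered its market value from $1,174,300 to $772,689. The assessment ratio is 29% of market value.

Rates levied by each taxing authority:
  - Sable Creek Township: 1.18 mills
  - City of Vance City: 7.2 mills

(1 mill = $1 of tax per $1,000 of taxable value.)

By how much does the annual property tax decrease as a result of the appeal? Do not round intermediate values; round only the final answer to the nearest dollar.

Old assessed value = $1,174,300 × 0.29 = $340,547
New assessed value = $772,689 × 0.29 = $224,079.81
Combined rate = 0.00118 + 0.0072 = 0.00838
Old tax = $340,547 × 0.00838 = $2,853.78386
New tax = $224,079.81 × 0.00838 = $1,877.7888078
Reduction = $2,853.78386 − $1,877.7888078 = $975.9950522

$976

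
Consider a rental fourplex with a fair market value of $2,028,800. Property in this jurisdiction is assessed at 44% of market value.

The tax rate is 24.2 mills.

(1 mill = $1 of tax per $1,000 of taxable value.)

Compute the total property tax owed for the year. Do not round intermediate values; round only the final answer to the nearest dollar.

$21,603

Assessed value = $2,028,800 × 0.44 = $892,672
Tax = $892,672 × 0.0242 = $21,602.6624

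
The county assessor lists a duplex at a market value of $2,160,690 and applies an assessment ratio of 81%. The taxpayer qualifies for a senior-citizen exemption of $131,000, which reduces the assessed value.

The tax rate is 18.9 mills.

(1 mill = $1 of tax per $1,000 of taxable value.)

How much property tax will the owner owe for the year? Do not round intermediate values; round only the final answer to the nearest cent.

Assessed value = $2,160,690 × 0.81 = $1,750,158.9
Taxable value = $1,750,158.9 − $131,000 = $1,619,158.9
Tax = $1,619,158.9 × 0.0189 = $30,602.10321

$30,602.10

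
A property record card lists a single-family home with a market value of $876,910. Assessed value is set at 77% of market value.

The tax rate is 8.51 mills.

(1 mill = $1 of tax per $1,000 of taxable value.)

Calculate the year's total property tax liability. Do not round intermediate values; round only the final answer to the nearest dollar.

Assessed value = $876,910 × 0.77 = $675,220.7
Tax = $675,220.7 × 0.00851 = $5,746.128157

$5,746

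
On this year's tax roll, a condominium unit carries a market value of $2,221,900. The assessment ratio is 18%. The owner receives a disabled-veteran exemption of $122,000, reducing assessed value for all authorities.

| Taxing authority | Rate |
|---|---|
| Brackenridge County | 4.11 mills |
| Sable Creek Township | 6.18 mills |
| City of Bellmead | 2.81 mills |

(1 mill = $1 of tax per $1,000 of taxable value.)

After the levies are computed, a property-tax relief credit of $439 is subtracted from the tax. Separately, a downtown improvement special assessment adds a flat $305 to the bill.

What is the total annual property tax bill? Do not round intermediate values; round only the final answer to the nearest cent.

Assessed value = $2,221,900 × 0.18 = $399,942
Taxable value = $399,942 − $122,000 = $277,942
Brackenridge County: $277,942 × 0.00411 = $1,142.34162
Sable Creek Township: $277,942 × 0.00618 = $1,717.68156
City of Bellmead: $277,942 × 0.00281 = $781.01702
Levies subtotal = $3,641.0402
After credit = $3,641.0402 − $439 = $3,202.0402
Total = $3,202.0402 + $305 = $3,507.0402

$3,507.04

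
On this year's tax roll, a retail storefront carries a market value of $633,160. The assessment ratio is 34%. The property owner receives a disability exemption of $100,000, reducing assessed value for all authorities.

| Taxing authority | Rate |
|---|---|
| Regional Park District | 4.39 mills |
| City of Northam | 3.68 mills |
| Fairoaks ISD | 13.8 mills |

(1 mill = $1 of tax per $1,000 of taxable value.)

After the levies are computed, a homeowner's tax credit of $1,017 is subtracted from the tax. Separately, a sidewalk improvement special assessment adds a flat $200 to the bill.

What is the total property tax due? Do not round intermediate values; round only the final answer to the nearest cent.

Assessed value = $633,160 × 0.34 = $215,274.4
Taxable value = $215,274.4 − $100,000 = $115,274.4
Regional Park District: $115,274.4 × 0.00439 = $506.054616
City of Northam: $115,274.4 × 0.00368 = $424.209792
Fairoaks ISD: $115,274.4 × 0.0138 = $1,590.78672
Levies subtotal = $2,521.051128
After credit = $2,521.051128 − $1,017 = $1,504.051128
Total = $1,504.051128 + $200 = $1,704.051128

$1,704.05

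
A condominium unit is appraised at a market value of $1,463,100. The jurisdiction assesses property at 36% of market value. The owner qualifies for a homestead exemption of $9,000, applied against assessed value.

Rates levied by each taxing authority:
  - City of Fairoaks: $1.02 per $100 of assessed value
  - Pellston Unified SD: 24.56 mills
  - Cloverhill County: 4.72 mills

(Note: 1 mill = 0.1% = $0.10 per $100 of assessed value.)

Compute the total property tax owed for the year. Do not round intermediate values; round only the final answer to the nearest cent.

$20,439.43

Assessed value = $1,463,100 × 0.36 = $526,716
Taxable value = $526,716 − $9,000 = $517,716
City of Fairoaks: $517,716 × 0.0102 = $5,280.7032
Pellston Unified SD: $517,716 × 0.02456 = $12,715.10496
Cloverhill County: $517,716 × 0.00472 = $2,443.61952
Total = $20,439.42768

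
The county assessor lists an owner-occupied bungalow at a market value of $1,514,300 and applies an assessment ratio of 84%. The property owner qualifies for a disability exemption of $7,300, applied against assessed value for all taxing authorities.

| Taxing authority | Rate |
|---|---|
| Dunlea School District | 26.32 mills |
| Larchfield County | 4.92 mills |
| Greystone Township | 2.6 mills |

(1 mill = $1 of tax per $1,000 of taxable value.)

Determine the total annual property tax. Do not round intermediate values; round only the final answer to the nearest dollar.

Assessed value = $1,514,300 × 0.84 = $1,272,012
Taxable value = $1,272,012 − $7,300 = $1,264,712
Dunlea School District: $1,264,712 × 0.02632 = $33,287.21984
Larchfield County: $1,264,712 × 0.00492 = $6,222.38304
Greystone Township: $1,264,712 × 0.0026 = $3,288.2512
Total = $33,287.21984 + $6,222.38304 + $3,288.2512 = $42,797.85408

$42,798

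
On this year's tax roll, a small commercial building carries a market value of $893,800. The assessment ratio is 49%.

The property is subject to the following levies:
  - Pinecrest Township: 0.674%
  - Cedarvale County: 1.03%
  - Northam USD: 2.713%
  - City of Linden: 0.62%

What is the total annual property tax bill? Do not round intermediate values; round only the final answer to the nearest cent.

$22,060.15

Assessed value = $893,800 × 0.49 = $437,962
Pinecrest Township: $437,962 × 0.00674 = $2,951.86388
Cedarvale County: $437,962 × 0.0103 = $4,511.0086
Northam USD: $437,962 × 0.02713 = $11,881.90906
City of Linden: $437,962 × 0.0062 = $2,715.3644
Total = $2,951.86388 + $4,511.0086 + $11,881.90906 + $2,715.3644 = $22,060.14594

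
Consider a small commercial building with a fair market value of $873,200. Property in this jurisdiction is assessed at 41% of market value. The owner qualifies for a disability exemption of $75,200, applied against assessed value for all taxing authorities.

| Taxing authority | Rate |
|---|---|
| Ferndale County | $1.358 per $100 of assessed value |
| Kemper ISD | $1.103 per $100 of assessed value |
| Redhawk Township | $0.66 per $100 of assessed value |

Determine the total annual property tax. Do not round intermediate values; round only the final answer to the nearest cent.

Assessed value = $873,200 × 0.41 = $358,012
Taxable value = $358,012 − $75,200 = $282,812
Ferndale County: $282,812 × 0.01358 = $3,840.58696
Kemper ISD: $282,812 × 0.01103 = $3,119.41636
Redhawk Township: $282,812 × 0.0066 = $1,866.5592
Total = $3,840.58696 + $3,119.41636 + $1,866.5592 = $8,826.56252

$8,826.56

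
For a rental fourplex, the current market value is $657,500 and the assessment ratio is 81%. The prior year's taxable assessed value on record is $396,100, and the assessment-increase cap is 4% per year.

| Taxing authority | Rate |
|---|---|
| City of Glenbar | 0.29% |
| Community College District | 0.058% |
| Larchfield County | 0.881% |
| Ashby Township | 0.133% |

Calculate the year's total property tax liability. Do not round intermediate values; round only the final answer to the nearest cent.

$5,610.68

Uncapped assessed value = $657,500 × 0.81 = $532,575
Cap limit = $396,100 × 1.04 = $411,944
Taxable assessed value = min($532,575, $411,944) = $411,944 (cap binds)
City of Glenbar: $411,944 × 0.0029 = $1,194.6376
Community College District: $411,944 × 0.00058 = $238.92752
Larchfield County: $411,944 × 0.00881 = $3,629.22664
Ashby Township: $411,944 × 0.00133 = $547.88552
Total = $5,610.67728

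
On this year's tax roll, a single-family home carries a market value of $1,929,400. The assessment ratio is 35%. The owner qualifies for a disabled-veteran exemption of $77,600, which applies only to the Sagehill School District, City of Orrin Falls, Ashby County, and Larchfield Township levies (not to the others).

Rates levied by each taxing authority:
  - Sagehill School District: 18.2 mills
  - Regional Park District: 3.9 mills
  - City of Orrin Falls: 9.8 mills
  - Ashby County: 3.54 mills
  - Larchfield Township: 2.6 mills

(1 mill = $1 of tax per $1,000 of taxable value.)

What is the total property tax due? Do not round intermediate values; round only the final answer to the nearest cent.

Assessed value = $1,929,400 × 0.35 = $675,290
Sagehill School District: ($675,290 − $77,600) × 0.0182 = $597,690 × 0.0182 = $10,877.958
Regional Park District: $675,290 × 0.0039 = $2,633.631
City of Orrin Falls: ($675,290 − $77,600) × 0.0098 = $597,690 × 0.0098 = $5,857.362
Ashby County: ($675,290 − $77,600) × 0.00354 = $597,690 × 0.00354 = $2,115.8226
Larchfield Township: ($675,290 − $77,600) × 0.0026 = $597,690 × 0.0026 = $1,553.994
Total = $23,038.7676

$23,038.77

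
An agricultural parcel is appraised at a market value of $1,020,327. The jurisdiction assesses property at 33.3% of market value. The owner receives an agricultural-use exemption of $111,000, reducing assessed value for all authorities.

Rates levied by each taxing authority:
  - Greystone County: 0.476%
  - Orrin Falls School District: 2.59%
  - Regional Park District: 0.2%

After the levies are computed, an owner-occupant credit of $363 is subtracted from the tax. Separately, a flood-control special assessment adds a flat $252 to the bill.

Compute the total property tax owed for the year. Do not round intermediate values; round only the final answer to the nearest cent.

$7,360.59

Assessed value = $1,020,327 × 0.333 = $339,768.891
Taxable value = $339,768.891 − $111,000 = $228,768.891
Greystone County: $228,768.891 × 0.00476 = $1,088.93992116
Orrin Falls School District: $228,768.891 × 0.0259 = $5,925.1142769
Regional Park District: $228,768.891 × 0.002 = $457.537782
Levies subtotal = $7,471.59198006
After credit = $7,471.59198006 − $363 = $7,108.59198006
Total = $7,108.59198006 + $252 = $7,360.59198006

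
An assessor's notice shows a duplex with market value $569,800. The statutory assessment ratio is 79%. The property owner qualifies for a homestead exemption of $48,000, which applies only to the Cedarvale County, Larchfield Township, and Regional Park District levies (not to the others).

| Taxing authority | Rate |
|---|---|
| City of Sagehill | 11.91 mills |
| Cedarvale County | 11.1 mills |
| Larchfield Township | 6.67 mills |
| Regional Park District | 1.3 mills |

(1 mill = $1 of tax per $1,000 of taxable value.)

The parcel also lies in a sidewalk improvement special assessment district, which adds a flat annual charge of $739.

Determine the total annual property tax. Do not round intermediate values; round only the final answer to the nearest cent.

Assessed value = $569,800 × 0.79 = $450,142
City of Sagehill: $450,142 × 0.01191 = $5,361.19122
Cedarvale County: ($450,142 − $48,000) × 0.0111 = $402,142 × 0.0111 = $4,463.7762
Larchfield Township: ($450,142 − $48,000) × 0.00667 = $402,142 × 0.00667 = $2,682.28714
Regional Park District: ($450,142 − $48,000) × 0.0013 = $402,142 × 0.0013 = $522.7846
Levies subtotal = $13,030.03916
Total = $13,030.03916 + $739 = $13,769.03916

$13,769.04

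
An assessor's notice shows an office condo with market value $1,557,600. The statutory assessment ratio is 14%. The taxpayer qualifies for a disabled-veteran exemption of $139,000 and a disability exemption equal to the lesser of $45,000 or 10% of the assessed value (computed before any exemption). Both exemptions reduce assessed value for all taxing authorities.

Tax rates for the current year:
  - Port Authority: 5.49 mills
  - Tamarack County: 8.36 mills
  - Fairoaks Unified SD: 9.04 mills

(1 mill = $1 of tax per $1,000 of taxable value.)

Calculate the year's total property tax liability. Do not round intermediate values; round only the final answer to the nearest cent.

Assessed value = $1,557,600 × 0.14 = $218,064
Disability exemption = min($45,000, 10% × $218,064) = min($45,000, $21,806.4) = $21,806.4 (percentage binds)
Taxable value = $218,064 − $139,000 − $21,806.4 = $57,257.6
Port Authority: $57,257.6 × 0.00549 = $314.344224
Tamarack County: $57,257.6 × 0.00836 = $478.673536
Fairoaks Unified SD: $57,257.6 × 0.00904 = $517.608704
Total = $1,310.626464

$1,310.63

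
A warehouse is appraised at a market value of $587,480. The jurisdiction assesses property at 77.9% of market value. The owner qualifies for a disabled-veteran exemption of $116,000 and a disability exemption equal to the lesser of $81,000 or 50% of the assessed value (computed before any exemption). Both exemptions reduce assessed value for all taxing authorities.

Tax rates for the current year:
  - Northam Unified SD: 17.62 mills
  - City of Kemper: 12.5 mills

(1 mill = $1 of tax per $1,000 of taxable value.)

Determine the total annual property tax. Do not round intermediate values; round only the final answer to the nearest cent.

Assessed value = $587,480 × 0.779 = $457,646.92
Disability exemption = min($81,000, 50% × $457,646.92) = min($81,000, $228,823.46) = $81,000 (dollar cap binds)
Taxable value = $457,646.92 − $116,000 − $81,000 = $260,646.92
Northam Unified SD: $260,646.92 × 0.01762 = $4,592.5987304
City of Kemper: $260,646.92 × 0.0125 = $3,258.0865
Total = $7,850.6852304

$7,850.69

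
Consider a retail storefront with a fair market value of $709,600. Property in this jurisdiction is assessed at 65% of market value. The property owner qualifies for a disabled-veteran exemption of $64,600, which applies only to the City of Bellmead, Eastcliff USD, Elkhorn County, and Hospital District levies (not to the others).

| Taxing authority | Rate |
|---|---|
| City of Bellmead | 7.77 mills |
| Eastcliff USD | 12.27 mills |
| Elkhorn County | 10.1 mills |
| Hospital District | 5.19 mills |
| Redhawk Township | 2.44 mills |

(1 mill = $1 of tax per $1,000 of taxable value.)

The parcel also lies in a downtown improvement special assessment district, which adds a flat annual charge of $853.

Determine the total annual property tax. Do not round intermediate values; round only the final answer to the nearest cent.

Assessed value = $709,600 × 0.65 = $461,240
City of Bellmead: ($461,240 − $64,600) × 0.00777 = $396,640 × 0.00777 = $3,081.8928
Eastcliff USD: ($461,240 − $64,600) × 0.01227 = $396,640 × 0.01227 = $4,866.7728
Elkhorn County: ($461,240 − $64,600) × 0.0101 = $396,640 × 0.0101 = $4,006.064
Hospital District: ($461,240 − $64,600) × 0.00519 = $396,640 × 0.00519 = $2,058.5616
Redhawk Township: $461,240 × 0.00244 = $1,125.4256
Levies subtotal = $15,138.7168
Total = $15,138.7168 + $853 = $15,991.7168

$15,991.72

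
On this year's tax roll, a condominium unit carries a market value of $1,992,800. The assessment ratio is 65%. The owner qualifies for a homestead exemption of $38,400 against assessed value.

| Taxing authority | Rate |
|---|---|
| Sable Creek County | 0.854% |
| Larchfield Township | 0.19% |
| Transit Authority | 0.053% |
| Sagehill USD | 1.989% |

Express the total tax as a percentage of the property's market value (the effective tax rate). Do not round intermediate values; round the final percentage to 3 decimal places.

Assessed value = $1,992,800 × 0.65 = $1,295,320
Taxable value = $1,295,320 − $38,400 = $1,256,920
Sable Creek County: $1,256,920 × 0.00854 = $10,734.0968
Larchfield Township: $1,256,920 × 0.0019 = $2,388.148
Transit Authority: $1,256,920 × 0.00053 = $666.1676
Sagehill USD: $1,256,920 × 0.01989 = $25,000.1388
Total tax = $38,788.5512
Effective rate = $38,788.5512 ÷ $1,992,800 = 1.946% of market value

1.946%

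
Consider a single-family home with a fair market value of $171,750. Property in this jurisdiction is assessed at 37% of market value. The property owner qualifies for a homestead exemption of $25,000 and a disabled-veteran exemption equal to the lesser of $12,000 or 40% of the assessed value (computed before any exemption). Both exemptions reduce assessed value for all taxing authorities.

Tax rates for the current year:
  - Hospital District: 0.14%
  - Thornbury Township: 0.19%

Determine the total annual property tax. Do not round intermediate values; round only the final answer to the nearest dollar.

Assessed value = $171,750 × 0.37 = $63,547.5
Disabled-veteran exemption = min($12,000, 40% × $63,547.5) = min($12,000, $25,419) = $12,000 (dollar cap binds)
Taxable value = $63,547.5 − $25,000 − $12,000 = $26,547.5
Hospital District: $26,547.5 × 0.0014 = $37.1665
Thornbury Township: $26,547.5 × 0.0019 = $50.44025
Total = $87.60675

$88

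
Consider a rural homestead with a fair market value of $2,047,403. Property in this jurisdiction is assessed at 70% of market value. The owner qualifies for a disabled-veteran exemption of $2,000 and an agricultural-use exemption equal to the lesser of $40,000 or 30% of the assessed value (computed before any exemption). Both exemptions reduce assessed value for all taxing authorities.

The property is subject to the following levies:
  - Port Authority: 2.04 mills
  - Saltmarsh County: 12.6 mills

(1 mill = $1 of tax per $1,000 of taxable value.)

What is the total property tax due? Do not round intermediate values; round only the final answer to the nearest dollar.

$20,367

Assessed value = $2,047,403 × 0.7 = $1,433,182.1
Agricultural-use exemption = min($40,000, 30% × $1,433,182.1) = min($40,000, $429,954.63) = $40,000 (dollar cap binds)
Taxable value = $1,433,182.1 − $2,000 − $40,000 = $1,391,182.1
Port Authority: $1,391,182.1 × 0.00204 = $2,838.011484
Saltmarsh County: $1,391,182.1 × 0.0126 = $17,528.89446
Total = $20,366.905944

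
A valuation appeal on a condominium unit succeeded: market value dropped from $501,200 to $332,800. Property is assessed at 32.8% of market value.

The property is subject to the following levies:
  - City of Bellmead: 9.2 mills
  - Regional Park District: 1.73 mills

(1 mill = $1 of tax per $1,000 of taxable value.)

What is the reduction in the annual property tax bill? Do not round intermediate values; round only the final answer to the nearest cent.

Old assessed value = $501,200 × 0.328 = $164,393.6
New assessed value = $332,800 × 0.328 = $109,158.4
Combined rate = 0.0092 + 0.00173 = 0.01093
Old tax = $164,393.6 × 0.01093 = $1,796.822048
New tax = $109,158.4 × 0.01093 = $1,193.101312
Reduction = $1,796.822048 − $1,193.101312 = $603.720736

$603.72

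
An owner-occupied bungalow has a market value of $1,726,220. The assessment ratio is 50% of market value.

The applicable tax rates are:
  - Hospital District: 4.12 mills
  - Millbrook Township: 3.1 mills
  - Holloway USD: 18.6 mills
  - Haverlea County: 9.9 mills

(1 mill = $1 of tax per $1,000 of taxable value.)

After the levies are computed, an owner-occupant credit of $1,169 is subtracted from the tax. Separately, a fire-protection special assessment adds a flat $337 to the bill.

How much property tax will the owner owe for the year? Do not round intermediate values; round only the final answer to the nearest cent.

Assessed value = $1,726,220 × 0.5 = $863,110
Hospital District: $863,110 × 0.00412 = $3,556.0132
Millbrook Township: $863,110 × 0.0031 = $2,675.641
Holloway USD: $863,110 × 0.0186 = $16,053.846
Haverlea County: $863,110 × 0.0099 = $8,544.789
Levies subtotal = $30,830.2892
After credit = $30,830.2892 − $1,169 = $29,661.2892
Total = $29,661.2892 + $337 = $29,998.2892

$29,998.29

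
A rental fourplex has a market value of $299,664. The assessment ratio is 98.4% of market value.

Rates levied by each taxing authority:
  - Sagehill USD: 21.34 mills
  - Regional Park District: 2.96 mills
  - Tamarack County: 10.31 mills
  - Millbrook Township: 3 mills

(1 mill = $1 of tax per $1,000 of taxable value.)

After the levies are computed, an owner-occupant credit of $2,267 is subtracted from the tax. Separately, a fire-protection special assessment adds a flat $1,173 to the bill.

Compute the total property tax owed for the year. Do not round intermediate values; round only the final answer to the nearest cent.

Assessed value = $299,664 × 0.984 = $294,869.376
Sagehill USD: $294,869.376 × 0.02134 = $6,292.51248384
Regional Park District: $294,869.376 × 0.00296 = $872.81335296
Tamarack County: $294,869.376 × 0.01031 = $3,040.10326656
Millbrook Township: $294,869.376 × 0.003 = $884.608128
Levies subtotal = $11,090.03723136
After credit = $11,090.03723136 − $2,267 = $8,823.03723136
Total = $8,823.03723136 + $1,173 = $9,996.03723136

$9,996.04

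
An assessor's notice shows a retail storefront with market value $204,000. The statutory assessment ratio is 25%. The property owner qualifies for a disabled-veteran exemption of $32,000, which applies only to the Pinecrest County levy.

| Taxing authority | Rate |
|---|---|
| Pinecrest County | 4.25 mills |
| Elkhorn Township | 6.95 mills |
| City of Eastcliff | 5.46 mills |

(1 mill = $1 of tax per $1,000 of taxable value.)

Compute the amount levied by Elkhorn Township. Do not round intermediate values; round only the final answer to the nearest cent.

Assessed value = $204,000 × 0.25 = $51,000
Elkhorn Township taxable value = $51,000 (exemption does not apply)
Elkhorn Township levy = $51,000 × 0.00695 = $354.45

$354.45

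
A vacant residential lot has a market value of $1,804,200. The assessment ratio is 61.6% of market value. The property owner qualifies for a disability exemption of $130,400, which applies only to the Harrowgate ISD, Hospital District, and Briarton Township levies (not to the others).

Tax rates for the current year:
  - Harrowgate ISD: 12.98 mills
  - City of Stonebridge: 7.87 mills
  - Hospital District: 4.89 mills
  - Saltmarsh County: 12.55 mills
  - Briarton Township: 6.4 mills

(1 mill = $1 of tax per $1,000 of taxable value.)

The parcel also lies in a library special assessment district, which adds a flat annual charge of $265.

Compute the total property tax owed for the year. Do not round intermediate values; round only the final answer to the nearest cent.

$46,768.09

Assessed value = $1,804,200 × 0.616 = $1,111,387.2
Harrowgate ISD: ($1,111,387.2 − $130,400) × 0.01298 = $980,987.2 × 0.01298 = $12,733.213856
City of Stonebridge: $1,111,387.2 × 0.00787 = $8,746.617264
Hospital District: ($1,111,387.2 − $130,400) × 0.00489 = $980,987.2 × 0.00489 = $4,797.027408
Saltmarsh County: $1,111,387.2 × 0.01255 = $13,947.90936
Briarton Township: ($1,111,387.2 − $130,400) × 0.0064 = $980,987.2 × 0.0064 = $6,278.31808
Levies subtotal = $46,503.085968
Total = $46,503.085968 + $265 = $46,768.085968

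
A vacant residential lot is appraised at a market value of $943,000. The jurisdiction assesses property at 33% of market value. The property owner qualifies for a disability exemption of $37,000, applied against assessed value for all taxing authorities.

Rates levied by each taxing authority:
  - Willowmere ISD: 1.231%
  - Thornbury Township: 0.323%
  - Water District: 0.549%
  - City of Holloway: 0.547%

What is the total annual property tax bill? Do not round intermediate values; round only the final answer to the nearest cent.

Assessed value = $943,000 × 0.33 = $311,190
Taxable value = $311,190 − $37,000 = $274,190
Willowmere ISD: $274,190 × 0.01231 = $3,375.2789
Thornbury Township: $274,190 × 0.00323 = $885.6337
Water District: $274,190 × 0.00549 = $1,505.3031
City of Holloway: $274,190 × 0.00547 = $1,499.8193
Total = $3,375.2789 + $885.6337 + $1,505.3031 + $1,499.8193 = $7,266.035

$7,266.04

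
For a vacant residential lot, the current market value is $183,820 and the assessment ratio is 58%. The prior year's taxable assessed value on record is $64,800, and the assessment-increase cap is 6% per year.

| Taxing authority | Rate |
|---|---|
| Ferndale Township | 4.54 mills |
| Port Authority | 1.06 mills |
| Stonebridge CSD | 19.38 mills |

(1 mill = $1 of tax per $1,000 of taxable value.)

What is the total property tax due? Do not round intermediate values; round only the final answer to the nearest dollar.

$1,716

Uncapped assessed value = $183,820 × 0.58 = $106,615.6
Cap limit = $64,800 × 1.06 = $68,688
Taxable assessed value = min($106,615.6, $68,688) = $68,688 (cap binds)
Ferndale Township: $68,688 × 0.00454 = $311.84352
Port Authority: $68,688 × 0.00106 = $72.80928
Stonebridge CSD: $68,688 × 0.01938 = $1,331.17344
Total = $1,715.82624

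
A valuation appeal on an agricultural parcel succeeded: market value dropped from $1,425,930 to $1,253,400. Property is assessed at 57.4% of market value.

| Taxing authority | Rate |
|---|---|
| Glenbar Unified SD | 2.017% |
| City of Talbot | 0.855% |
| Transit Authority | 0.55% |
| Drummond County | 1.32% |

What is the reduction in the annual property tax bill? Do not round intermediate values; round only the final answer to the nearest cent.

Old assessed value = $1,425,930 × 0.574 = $818,483.82
New assessed value = $1,253,400 × 0.574 = $719,451.6
Combined rate = 0.02017 + 0.00855 + 0.0055 + 0.0132 = 0.04742
Old tax = $818,483.82 × 0.04742 = $38,812.5027444
New tax = $719,451.6 × 0.04742 = $34,116.394872
Reduction = $38,812.5027444 − $34,116.394872 = $4,696.1078724

$4,696.11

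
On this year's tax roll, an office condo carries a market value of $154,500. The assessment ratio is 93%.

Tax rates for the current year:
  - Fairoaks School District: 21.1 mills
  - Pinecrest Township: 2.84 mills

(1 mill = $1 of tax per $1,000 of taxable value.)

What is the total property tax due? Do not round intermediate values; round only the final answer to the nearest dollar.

Assessed value = $154,500 × 0.93 = $143,685
Fairoaks School District: $143,685 × 0.0211 = $3,031.7535
Pinecrest Township: $143,685 × 0.00284 = $408.0654
Total = $3,031.7535 + $408.0654 = $3,439.8189

$3,440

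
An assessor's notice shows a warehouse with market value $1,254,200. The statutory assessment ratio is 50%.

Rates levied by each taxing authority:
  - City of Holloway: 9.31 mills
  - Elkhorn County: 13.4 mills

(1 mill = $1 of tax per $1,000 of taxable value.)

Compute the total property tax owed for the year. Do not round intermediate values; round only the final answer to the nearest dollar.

Assessed value = $1,254,200 × 0.5 = $627,100
City of Holloway: $627,100 × 0.00931 = $5,838.301
Elkhorn County: $627,100 × 0.0134 = $8,403.14
Total = $5,838.301 + $8,403.14 = $14,241.441

$14,241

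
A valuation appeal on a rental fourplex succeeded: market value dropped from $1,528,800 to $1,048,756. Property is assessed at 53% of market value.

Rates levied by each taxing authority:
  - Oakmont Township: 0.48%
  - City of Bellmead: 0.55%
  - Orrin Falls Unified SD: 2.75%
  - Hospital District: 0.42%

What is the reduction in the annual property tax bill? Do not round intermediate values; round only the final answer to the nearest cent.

$10,685.78

Old assessed value = $1,528,800 × 0.53 = $810,264
New assessed value = $1,048,756 × 0.53 = $555,840.68
Combined rate = 0.0048 + 0.0055 + 0.0275 + 0.0042 = 0.042
Old tax = $810,264 × 0.042 = $34,031.088
New tax = $555,840.68 × 0.042 = $23,345.30856
Reduction = $34,031.088 − $23,345.30856 = $10,685.77944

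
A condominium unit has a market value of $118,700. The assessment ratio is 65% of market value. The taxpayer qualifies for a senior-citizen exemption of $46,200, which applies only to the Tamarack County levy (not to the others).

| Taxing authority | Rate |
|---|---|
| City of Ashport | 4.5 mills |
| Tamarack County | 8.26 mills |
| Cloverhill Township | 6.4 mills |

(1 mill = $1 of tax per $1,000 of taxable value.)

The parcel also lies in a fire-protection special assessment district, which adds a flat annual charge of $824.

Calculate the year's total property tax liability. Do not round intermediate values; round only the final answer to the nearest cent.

$1,920.68

Assessed value = $118,700 × 0.65 = $77,155
City of Ashport: $77,155 × 0.0045 = $347.1975
Tamarack County: ($77,155 − $46,200) × 0.00826 = $30,955 × 0.00826 = $255.6883
Cloverhill Township: $77,155 × 0.0064 = $493.792
Levies subtotal = $1,096.6778
Total = $1,096.6778 + $824 = $1,920.6778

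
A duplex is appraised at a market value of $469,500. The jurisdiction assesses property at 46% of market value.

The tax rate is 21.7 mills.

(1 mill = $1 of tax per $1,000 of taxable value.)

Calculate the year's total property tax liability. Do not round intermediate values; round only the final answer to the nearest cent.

$4,686.55

Assessed value = $469,500 × 0.46 = $215,970
Tax = $215,970 × 0.0217 = $4,686.549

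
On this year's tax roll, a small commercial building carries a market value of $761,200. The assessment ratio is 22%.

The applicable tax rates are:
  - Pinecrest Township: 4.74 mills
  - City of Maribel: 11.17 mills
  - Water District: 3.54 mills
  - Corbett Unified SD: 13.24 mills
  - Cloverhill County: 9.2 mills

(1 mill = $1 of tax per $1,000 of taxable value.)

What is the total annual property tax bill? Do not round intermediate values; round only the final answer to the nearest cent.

Assessed value = $761,200 × 0.22 = $167,464
Pinecrest Township: $167,464 × 0.00474 = $793.77936
City of Maribel: $167,464 × 0.01117 = $1,870.57288
Water District: $167,464 × 0.00354 = $592.82256
Corbett Unified SD: $167,464 × 0.01324 = $2,217.22336
Cloverhill County: $167,464 × 0.0092 = $1,540.6688
Total = $793.77936 + $1,870.57288 + $592.82256 + $2,217.22336 + $1,540.6688 = $7,015.06696

$7,015.07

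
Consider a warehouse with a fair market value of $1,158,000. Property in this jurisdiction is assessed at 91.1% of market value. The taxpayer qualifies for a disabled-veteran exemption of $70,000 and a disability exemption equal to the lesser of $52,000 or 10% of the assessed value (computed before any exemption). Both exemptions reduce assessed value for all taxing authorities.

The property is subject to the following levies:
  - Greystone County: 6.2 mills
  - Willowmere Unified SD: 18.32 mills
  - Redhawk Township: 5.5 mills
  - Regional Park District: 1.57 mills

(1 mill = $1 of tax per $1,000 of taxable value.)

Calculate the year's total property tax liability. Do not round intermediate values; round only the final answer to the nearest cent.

$29,471.51

Assessed value = $1,158,000 × 0.911 = $1,054,938
Disability exemption = min($52,000, 10% × $1,054,938) = min($52,000, $105,493.8) = $52,000 (dollar cap binds)
Taxable value = $1,054,938 − $70,000 − $52,000 = $932,938
Greystone County: $932,938 × 0.0062 = $5,784.2156
Willowmere Unified SD: $932,938 × 0.01832 = $17,091.42416
Redhawk Township: $932,938 × 0.0055 = $5,131.159
Regional Park District: $932,938 × 0.00157 = $1,464.71266
Total = $29,471.51142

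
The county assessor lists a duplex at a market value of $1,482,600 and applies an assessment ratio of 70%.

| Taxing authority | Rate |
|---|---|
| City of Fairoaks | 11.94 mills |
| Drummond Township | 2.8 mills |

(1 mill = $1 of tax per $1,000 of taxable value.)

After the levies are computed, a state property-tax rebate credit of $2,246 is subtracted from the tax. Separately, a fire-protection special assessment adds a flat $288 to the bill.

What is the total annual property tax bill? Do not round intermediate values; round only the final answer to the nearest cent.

Assessed value = $1,482,600 × 0.7 = $1,037,820
City of Fairoaks: $1,037,820 × 0.01194 = $12,391.5708
Drummond Township: $1,037,820 × 0.0028 = $2,905.896
Levies subtotal = $15,297.4668
After credit = $15,297.4668 − $2,246 = $13,051.4668
Total = $13,051.4668 + $288 = $13,339.4668

$13,339.47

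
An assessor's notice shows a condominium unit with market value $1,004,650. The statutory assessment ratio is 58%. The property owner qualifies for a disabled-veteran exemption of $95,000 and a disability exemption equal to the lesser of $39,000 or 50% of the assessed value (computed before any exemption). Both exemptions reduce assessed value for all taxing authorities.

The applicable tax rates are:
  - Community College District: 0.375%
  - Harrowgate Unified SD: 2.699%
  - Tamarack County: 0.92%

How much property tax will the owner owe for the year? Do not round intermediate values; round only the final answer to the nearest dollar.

$17,921

Assessed value = $1,004,650 × 0.58 = $582,697
Disability exemption = min($39,000, 50% × $582,697) = min($39,000, $291,348.5) = $39,000 (dollar cap binds)
Taxable value = $582,697 − $95,000 − $39,000 = $448,697
Community College District: $448,697 × 0.00375 = $1,682.61375
Harrowgate Unified SD: $448,697 × 0.02699 = $12,110.33203
Tamarack County: $448,697 × 0.0092 = $4,128.0124
Total = $17,920.95818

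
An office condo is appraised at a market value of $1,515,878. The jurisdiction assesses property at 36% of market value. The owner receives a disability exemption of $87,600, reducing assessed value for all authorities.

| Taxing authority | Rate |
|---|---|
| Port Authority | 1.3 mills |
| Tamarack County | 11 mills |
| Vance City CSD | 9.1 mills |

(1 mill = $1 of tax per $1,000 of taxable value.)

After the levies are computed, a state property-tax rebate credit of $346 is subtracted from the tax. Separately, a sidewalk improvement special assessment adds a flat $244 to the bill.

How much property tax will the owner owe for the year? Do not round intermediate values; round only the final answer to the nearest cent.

$9,701.68

Assessed value = $1,515,878 × 0.36 = $545,716.08
Taxable value = $545,716.08 − $87,600 = $458,116.08
Port Authority: $458,116.08 × 0.0013 = $595.550904
Tamarack County: $458,116.08 × 0.011 = $5,039.27688
Vance City CSD: $458,116.08 × 0.0091 = $4,168.856328
Levies subtotal = $9,803.684112
After credit = $9,803.684112 − $346 = $9,457.684112
Total = $9,457.684112 + $244 = $9,701.684112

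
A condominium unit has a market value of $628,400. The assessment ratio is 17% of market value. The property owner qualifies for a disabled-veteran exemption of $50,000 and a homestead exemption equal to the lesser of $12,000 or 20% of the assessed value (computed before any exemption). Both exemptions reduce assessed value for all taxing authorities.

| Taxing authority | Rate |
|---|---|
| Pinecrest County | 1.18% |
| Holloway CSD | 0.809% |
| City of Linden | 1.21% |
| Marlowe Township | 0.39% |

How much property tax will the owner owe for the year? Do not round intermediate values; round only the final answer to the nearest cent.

Assessed value = $628,400 × 0.17 = $106,828
Homestead exemption = min($12,000, 20% × $106,828) = min($12,000, $21,365.6) = $12,000 (dollar cap binds)
Taxable value = $106,828 − $50,000 − $12,000 = $44,828
Pinecrest County: $44,828 × 0.0118 = $528.9704
Holloway CSD: $44,828 × 0.00809 = $362.65852
City of Linden: $44,828 × 0.0121 = $542.4188
Marlowe Township: $44,828 × 0.0039 = $174.8292
Total = $1,608.87692

$1,608.88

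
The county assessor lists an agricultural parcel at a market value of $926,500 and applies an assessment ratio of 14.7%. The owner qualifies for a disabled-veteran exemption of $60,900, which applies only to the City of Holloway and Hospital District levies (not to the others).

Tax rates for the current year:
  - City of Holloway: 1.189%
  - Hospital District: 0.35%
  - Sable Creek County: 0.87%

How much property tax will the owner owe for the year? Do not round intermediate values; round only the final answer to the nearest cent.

$2,343.70

Assessed value = $926,500 × 0.147 = $136,195.5
City of Holloway: ($136,195.5 − $60,900) × 0.01189 = $75,295.5 × 0.01189 = $895.263495
Hospital District: ($136,195.5 − $60,900) × 0.0035 = $75,295.5 × 0.0035 = $263.53425
Sable Creek County: $136,195.5 × 0.0087 = $1,184.90085
Total = $2,343.698595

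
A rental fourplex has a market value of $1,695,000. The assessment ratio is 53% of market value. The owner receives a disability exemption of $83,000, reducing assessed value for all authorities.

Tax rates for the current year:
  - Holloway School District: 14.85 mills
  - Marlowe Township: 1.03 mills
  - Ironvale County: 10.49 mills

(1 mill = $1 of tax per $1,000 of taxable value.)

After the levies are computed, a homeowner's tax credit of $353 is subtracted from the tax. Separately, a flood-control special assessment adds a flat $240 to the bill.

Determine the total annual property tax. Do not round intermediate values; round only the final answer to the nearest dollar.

$21,388

Assessed value = $1,695,000 × 0.53 = $898,350
Taxable value = $898,350 − $83,000 = $815,350
Holloway School District: $815,350 × 0.01485 = $12,107.9475
Marlowe Township: $815,350 × 0.00103 = $839.8105
Ironvale County: $815,350 × 0.01049 = $8,553.0215
Levies subtotal = $21,500.7795
After credit = $21,500.7795 − $353 = $21,147.7795
Total = $21,147.7795 + $240 = $21,387.7795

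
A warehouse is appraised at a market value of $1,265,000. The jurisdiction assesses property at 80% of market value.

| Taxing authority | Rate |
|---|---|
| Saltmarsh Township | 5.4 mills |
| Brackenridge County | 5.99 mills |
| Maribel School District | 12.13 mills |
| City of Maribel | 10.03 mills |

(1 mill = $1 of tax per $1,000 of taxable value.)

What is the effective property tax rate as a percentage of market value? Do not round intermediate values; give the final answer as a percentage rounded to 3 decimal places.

Assessed value = $1,265,000 × 0.8 = $1,012,000
Saltmarsh Township: $1,012,000 × 0.0054 = $5,464.8
Brackenridge County: $1,012,000 × 0.00599 = $6,061.88
Maribel School District: $1,012,000 × 0.01213 = $12,275.56
City of Maribel: $1,012,000 × 0.01003 = $10,150.36
Total tax = $33,952.6
Effective rate = $33,952.6 ÷ $1,265,000 = 2.684% of market value

2.684%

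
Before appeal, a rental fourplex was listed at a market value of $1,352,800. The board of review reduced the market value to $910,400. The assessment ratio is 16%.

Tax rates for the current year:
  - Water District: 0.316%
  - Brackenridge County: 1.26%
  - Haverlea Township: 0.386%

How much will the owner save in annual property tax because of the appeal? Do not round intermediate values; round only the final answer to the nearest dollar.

Old assessed value = $1,352,800 × 0.16 = $216,448
New assessed value = $910,400 × 0.16 = $145,664
Combined rate = 0.00316 + 0.0126 + 0.00386 = 0.01962
Old tax = $216,448 × 0.01962 = $4,246.70976
New tax = $145,664 × 0.01962 = $2,857.92768
Reduction = $4,246.70976 − $2,857.92768 = $1,388.78208

$1,389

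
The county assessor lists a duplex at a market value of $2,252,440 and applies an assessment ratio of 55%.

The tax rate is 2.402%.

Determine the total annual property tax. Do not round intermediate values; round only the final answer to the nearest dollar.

Assessed value = $2,252,440 × 0.55 = $1,238,842
Tax = $1,238,842 × 0.02402 = $29,756.98484

$29,757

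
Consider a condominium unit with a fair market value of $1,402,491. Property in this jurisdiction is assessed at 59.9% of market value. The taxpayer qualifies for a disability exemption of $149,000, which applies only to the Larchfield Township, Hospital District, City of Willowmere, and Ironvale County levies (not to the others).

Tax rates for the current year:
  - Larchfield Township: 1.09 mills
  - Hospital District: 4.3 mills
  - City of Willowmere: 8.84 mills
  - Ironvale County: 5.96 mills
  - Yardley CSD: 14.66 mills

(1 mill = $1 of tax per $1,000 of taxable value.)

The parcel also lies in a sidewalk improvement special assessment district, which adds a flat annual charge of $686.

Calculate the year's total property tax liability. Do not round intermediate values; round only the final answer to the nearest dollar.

$26,955

Assessed value = $1,402,491 × 0.599 = $840,092.109
Larchfield Township: ($840,092.109 − $149,000) × 0.00109 = $691,092.109 × 0.00109 = $753.29039881
Hospital District: ($840,092.109 − $149,000) × 0.0043 = $691,092.109 × 0.0043 = $2,971.6960687
City of Willowmere: ($840,092.109 − $149,000) × 0.00884 = $691,092.109 × 0.00884 = $6,109.25424356
Ironvale County: ($840,092.109 − $149,000) × 0.00596 = $691,092.109 × 0.00596 = $4,118.90896964
Yardley CSD: $840,092.109 × 0.01466 = $12,315.75031794
Levies subtotal = $26,268.89999865
Total = $26,268.89999865 + $686 = $26,954.89999865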